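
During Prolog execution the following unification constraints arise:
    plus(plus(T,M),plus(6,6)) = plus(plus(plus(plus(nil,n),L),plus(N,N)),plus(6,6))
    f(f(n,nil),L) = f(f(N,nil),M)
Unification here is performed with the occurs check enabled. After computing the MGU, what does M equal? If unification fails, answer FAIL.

Decompose plus/2: plus(T,M) = plus(plus(plus(nil,n),L),plus(N,N)),  plus(6,6) = plus(6,6).
Decompose plus/2: T = plus(plus(nil,n),L),  M = plus(N,N).
Bind T := plus(plus(nil,n),L); no other remaining equation mentions T.
Bind M := plus(N,N); substituting into the one remaining equation that mentions M gives: f(f(n,nil),L) = f(f(N,nil),plus(N,N)).
Delete trivial equation plus(6,6) = plus(6,6).
Decompose f/2: f(n,nil) = f(N,nil),  L = plus(N,N).
Decompose f/2: n = N,  nil = nil.
Bind N := n; substituting into the one remaining equation that mentions N gives: L = plus(n,n). Substituting into the earlier binding gives M := plus(n,n).
Delete trivial equation nil = nil.
Bind L := plus(n,n). Substituting into the earlier binding gives T := plus(plus(nil,n),plus(n,n)).
MGU = { T = plus(plus(nil,n),plus(n,n)), M = plus(n,n), N = n, L = plus(n,n) }, so M = plus(n,n).

plus(n,n)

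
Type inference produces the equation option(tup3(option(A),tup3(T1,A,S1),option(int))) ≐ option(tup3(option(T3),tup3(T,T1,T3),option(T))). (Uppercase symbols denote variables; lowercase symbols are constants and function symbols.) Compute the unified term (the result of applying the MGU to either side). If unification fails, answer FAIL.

Decompose option/1: tup3(option(A),tup3(T1,A,S1),option(int)) ≐ tup3(option(T3),tup3(T,T1,T3),option(T)).
Decompose tup3/3: option(A) ≐ option(T3),  tup3(T1,A,S1) ≐ tup3(T,T1,T3),  option(int) ≐ option(T).
Decompose option/1: A ≐ T3.
Bind A := T3; substituting into the one remaining equation that mentions A gives: tup3(T1,T3,S1) ≐ tup3(T,T1,T3).
Decompose tup3/3: T1 ≐ T,  T3 ≐ T1,  S1 ≐ T3.
Bind T1 := T; substituting into the one remaining equation that mentions T1 gives: T3 ≐ T.
Bind T3 := T; substituting into the one remaining equation that mentions T3 gives: S1 ≐ T. Substituting into the earlier binding gives A := T.
Bind S1 := T; no other remaining equation mentions S1.
Decompose option/1: int ≐ T.
Bind T := int. Substituting into the earlier bindings gives A := int, T1 := int, T3 := int, S1 := int.
Applying the MGU to either side gives option(tup3(option(int),tup3(int,int,int),option(int))).

option(tup3(option(int),tup3(int,int,int),option(int)))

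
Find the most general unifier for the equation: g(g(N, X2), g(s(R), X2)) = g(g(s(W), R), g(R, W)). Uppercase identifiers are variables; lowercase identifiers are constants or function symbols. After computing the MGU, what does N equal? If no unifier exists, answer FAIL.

FAIL

Decompose g/2: g(N, X2) = g(s(W), R),  g(s(R), X2) = g(R, W).
Decompose g/2: N = s(W),  X2 = R.
Bind N := s(W); no other remaining equation mentions N.
Bind X2 := R; substituting into the remaining equation gives: g(s(R), R) = g(R, W).
Decompose g/2: s(R) = R,  R = W.
Occurs check fails: R occurs in s(R); the equation R = s(R) has no finite solution.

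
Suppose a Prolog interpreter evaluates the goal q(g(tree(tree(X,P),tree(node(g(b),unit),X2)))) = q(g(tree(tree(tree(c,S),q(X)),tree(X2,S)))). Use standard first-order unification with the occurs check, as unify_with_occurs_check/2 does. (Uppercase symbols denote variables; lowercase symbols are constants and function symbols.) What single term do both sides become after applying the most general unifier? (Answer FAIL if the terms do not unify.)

q(g(tree(tree(tree(c,node(g(b),unit)),q(tree(c,node(g(b),unit)))),tree(node(g(b),unit),node(g(b),unit)))))

Decompose q/1: g(tree(tree(X,P),tree(node(g(b),unit),X2))) = g(tree(tree(tree(c,S),q(X)),tree(X2,S))).
Decompose g/1: tree(tree(X,P),tree(node(g(b),unit),X2)) = tree(tree(tree(c,S),q(X)),tree(X2,S)).
Decompose tree/2: tree(X,P) = tree(tree(c,S),q(X)),  tree(node(g(b),unit),X2) = tree(X2,S).
Decompose tree/2: X = tree(c,S),  P = q(X).
Bind X := tree(c,S); substituting into the one remaining equation that mentions X gives: P = q(tree(c,S)).
Bind P := q(tree(c,S)); no other remaining equation mentions P.
Decompose tree/2: node(g(b),unit) = X2,  X2 = S.
Bind X2 := node(g(b),unit); substituting into the remaining equation gives: node(g(b),unit) = S.
Bind S := node(g(b),unit). Substituting into the earlier bindings gives X := tree(c,node(g(b),unit)), P := q(tree(c,node(g(b),unit))).
Applying the MGU to either side gives q(g(tree(tree(tree(c,node(g(b),unit)),q(tree(c,node(g(b),unit)))),tree(node(g(b),unit),node(g(b),unit))))).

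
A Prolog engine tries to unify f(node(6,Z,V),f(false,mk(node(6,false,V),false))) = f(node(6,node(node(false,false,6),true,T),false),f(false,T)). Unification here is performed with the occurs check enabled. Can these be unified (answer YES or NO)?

Decompose f/2: node(6,Z,V) = node(6,node(node(false,false,6),true,T),false),  f(false,mk(node(6,false,V),false)) = f(false,T).
Decompose node/3: 6 = 6,  Z = node(node(false,false,6),true,T),  V = false.
Delete trivial equation 6 = 6.
Bind Z := node(node(false,false,6),true,T); no other remaining equation mentions Z.
Bind V := false; substituting into the remaining equation gives: f(false,mk(node(6,false,false),false)) = f(false,T).
Decompose f/2: false = false,  mk(node(6,false,false),false) = T.
Delete trivial equation false = false.
Bind T := mk(node(6,false,false),false). Substituting into the earlier binding gives Z := node(node(false,false,6),true,mk(node(6,false,false),false)).
No equations remain and no clash or occurs-check failure arose, so a unifier exists.

YES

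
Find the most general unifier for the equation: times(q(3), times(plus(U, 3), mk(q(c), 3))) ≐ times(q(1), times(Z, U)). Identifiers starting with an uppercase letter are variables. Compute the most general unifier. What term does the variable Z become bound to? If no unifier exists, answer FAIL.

Decompose times/2: q(3) ≐ q(1),  times(plus(U, 3), mk(q(c), 3)) ≐ times(Z, U).
Decompose q/1: 3 ≐ 1.
Clash: constants 3 and 1 differ; no unifier exists.

FAIL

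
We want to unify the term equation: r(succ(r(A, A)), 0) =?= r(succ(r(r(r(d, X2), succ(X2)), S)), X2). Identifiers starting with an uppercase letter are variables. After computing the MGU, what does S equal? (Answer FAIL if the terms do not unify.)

Decompose r/2: succ(r(A, A)) =?= succ(r(r(r(d, X2), succ(X2)), S)),  0 =?= X2.
Decompose succ/1: r(A, A) =?= r(r(r(d, X2), succ(X2)), S).
Decompose r/2: A =?= r(r(d, X2), succ(X2)),  A =?= S.
Bind A := r(r(d, X2), succ(X2)); substituting into the one remaining equation that mentions A gives: r(r(d, X2), succ(X2)) =?= S.
Bind S := r(r(d, X2), succ(X2)); no other remaining equation mentions S.
Bind X2 := 0. Substituting into the earlier bindings gives A := r(r(d, 0), succ(0)), S := r(r(d, 0), succ(0)).
MGU = { A -> r(r(d, 0), succ(0)), S -> r(r(d, 0), succ(0)), X2 -> 0 }, so S -> r(r(d, 0), succ(0)).

r(r(d, 0), succ(0))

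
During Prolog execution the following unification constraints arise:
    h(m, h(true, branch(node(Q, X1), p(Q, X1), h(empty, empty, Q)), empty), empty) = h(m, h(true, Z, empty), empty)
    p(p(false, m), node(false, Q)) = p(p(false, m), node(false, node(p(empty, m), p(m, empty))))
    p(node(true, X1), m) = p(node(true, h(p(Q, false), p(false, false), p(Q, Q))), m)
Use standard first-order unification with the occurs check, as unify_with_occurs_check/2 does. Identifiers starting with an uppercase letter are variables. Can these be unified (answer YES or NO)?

YES

Decompose h/3: m = m,  h(true, branch(node(Q, X1), p(Q, X1), h(empty, empty, Q)), empty) = h(true, Z, empty),  empty = empty.
Delete trivial equation m = m.
Decompose h/3: true = true,  branch(node(Q, X1), p(Q, X1), h(empty, empty, Q)) = Z,  empty = empty.
Delete trivial equation true = true.
Bind Z := branch(node(Q, X1), p(Q, X1), h(empty, empty, Q)); no other remaining equation mentions Z.
Delete trivial equation empty = empty.
Delete trivial equation empty = empty.
Decompose p/2: p(false, m) = p(false, m),  node(false, Q) = node(false, node(p(empty, m), p(m, empty))).
Delete trivial equation p(false, m) = p(false, m).
Decompose node/2: false = false,  Q = node(p(empty, m), p(m, empty)).
Delete trivial equation false = false.
Bind Q := node(p(empty, m), p(m, empty)); substituting into the remaining equation gives: p(node(true, X1), m) = p(node(true, h(p(node(p(empty, m), p(m, empty)), false), p(false, false), p(node(p(empty, m), p(m, empty)), node(p(empty, m), p(m, empty))))), m). Substituting into the earlier binding gives Z := branch(node(node(p(empty, m), p(m, empty)), X1), p(node(p(empty, m), p(m, empty)), X1), h(empty, empty, node(p(empty, m), p(m, empty)))).
Decompose p/2: node(true, X1) = node(true, h(p(node(p(empty, m), p(m, empty)), false), p(false, false), p(node(p(empty, m), p(m, empty)), node(p(empty, m), p(m, empty))))),  m = m.
Decompose node/2: true = true,  X1 = h(p(node(p(empty, m), p(m, empty)), false), p(false, false), p(node(p(empty, m), p(m, empty)), node(p(empty, m), p(m, empty)))).
Delete trivial equation true = true.
Bind X1 := h(p(node(p(empty, m), p(m, empty)), false), p(false, false), p(node(p(empty, m), p(m, empty)), node(p(empty, m), p(m, empty)))); no other remaining equation mentions X1. Substituting into the earlier binding gives Z := branch(node(node(p(empty, m), p(m, empty)), h(p(node(p(empty, m), p(m, empty)), false), p(false, false), p(node(p(empty, m), p(m, empty)), node(p(empty, m), p(m, empty))))), p(node(p(empty, m), p(m, empty)), h(p(node(p(empty, m), p(m, empty)), false), p(false, false), p(node(p(empty, m), p(m, empty)), node(p(empty, m), p(m, empty))))), h(empty, empty, node(p(empty, m), p(m, empty)))).
Delete trivial equation m = m.
No equations remain and no clash or occurs-check failure arose, so a unifier exists.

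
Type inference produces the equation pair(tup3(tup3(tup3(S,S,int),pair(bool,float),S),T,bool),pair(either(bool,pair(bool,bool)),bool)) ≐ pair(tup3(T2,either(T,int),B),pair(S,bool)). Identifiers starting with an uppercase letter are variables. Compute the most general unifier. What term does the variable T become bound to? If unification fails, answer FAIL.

FAIL

Decompose pair/2: tup3(tup3(tup3(S,S,int),pair(bool,float),S),T,bool) ≐ tup3(T2,either(T,int),B),  pair(either(bool,pair(bool,bool)),bool) ≐ pair(S,bool).
Decompose tup3/3: tup3(tup3(S,S,int),pair(bool,float),S) ≐ T2,  T ≐ either(T,int),  bool ≐ B.
Bind T2 := tup3(tup3(S,S,int),pair(bool,float),S); no other remaining equation mentions T2.
Occurs check fails: T occurs in either(T,int); the equation T ≐ either(T,int) has no finite solution.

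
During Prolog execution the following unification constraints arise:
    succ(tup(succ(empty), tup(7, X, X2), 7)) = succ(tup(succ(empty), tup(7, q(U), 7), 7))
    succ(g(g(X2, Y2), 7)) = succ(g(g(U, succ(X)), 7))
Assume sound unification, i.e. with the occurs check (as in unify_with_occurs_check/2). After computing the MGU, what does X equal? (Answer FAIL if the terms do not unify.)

Decompose succ/1: tup(succ(empty), tup(7, X, X2), 7) = tup(succ(empty), tup(7, q(U), 7), 7).
Decompose tup/3: succ(empty) = succ(empty),  tup(7, X, X2) = tup(7, q(U), 7),  7 = 7.
Delete trivial equation succ(empty) = succ(empty).
Decompose tup/3: 7 = 7,  X = q(U),  X2 = 7.
Delete trivial equation 7 = 7.
Bind X := q(U); substituting into the one remaining equation that mentions X gives: succ(g(g(X2, Y2), 7)) = succ(g(g(U, succ(q(U))), 7)).
Bind X2 := 7; substituting into the one remaining equation that mentions X2 gives: succ(g(g(7, Y2), 7)) = succ(g(g(U, succ(q(U))), 7)).
Delete trivial equation 7 = 7.
Decompose succ/1: g(g(7, Y2), 7) = g(g(U, succ(q(U))), 7).
Decompose g/2: g(7, Y2) = g(U, succ(q(U))),  7 = 7.
Decompose g/2: 7 = U,  Y2 = succ(q(U)).
Bind U := 7; substituting into the one remaining equation that mentions U gives: Y2 = succ(q(7)). Substituting into the earlier binding gives X := q(7).
Bind Y2 := succ(q(7)); no other remaining equation mentions Y2.
Delete trivial equation 7 = 7.
MGU = { X -> q(7), X2 -> 7, U -> 7, Y2 -> succ(q(7)) }, so X -> q(7).

q(7)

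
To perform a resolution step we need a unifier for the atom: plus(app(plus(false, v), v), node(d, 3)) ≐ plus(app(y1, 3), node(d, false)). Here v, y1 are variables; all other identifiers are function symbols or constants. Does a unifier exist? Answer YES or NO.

NO

Decompose plus/2: app(plus(false, v), v) ≐ app(y1, 3),  node(d, 3) ≐ node(d, false).
Decompose app/2: plus(false, v) ≐ y1,  v ≐ 3.
Bind y1 := plus(false, v); no other remaining equation mentions y1.
Bind v := 3; no other remaining equation mentions v. Substituting into the earlier binding gives y1 := plus(false, 3).
Decompose node/2: d ≐ d,  3 ≐ false.
Delete trivial equation d ≐ d.
Clash: constants 3 and false differ; no unifier exists.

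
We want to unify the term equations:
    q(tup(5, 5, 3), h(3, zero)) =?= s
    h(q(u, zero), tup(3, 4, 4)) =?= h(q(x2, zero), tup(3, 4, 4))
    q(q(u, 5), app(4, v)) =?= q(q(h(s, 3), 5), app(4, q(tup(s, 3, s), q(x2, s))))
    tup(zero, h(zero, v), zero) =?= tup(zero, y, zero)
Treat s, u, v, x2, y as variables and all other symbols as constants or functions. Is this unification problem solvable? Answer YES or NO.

YES

Bind s := q(tup(5, 5, 3), h(3, zero)); substituting into the one remaining equation that mentions s gives: q(q(u, 5), app(4, v)) =?= q(q(h(q(tup(5, 5, 3), h(3, zero)), 3), 5), app(4, q(tup(q(tup(5, 5, 3), h(3, zero)), 3, q(tup(5, 5, 3), h(3, zero))), q(x2, q(tup(5, 5, 3), h(3, zero)))))).
Decompose h/2: q(u, zero) =?= q(x2, zero),  tup(3, 4, 4) =?= tup(3, 4, 4).
Decompose q/2: u =?= x2,  zero =?= zero.
Bind u := x2; substituting into the one remaining equation that mentions u gives: q(q(x2, 5), app(4, v)) =?= q(q(h(q(tup(5, 5, 3), h(3, zero)), 3), 5), app(4, q(tup(q(tup(5, 5, 3), h(3, zero)), 3, q(tup(5, 5, 3), h(3, zero))), q(x2, q(tup(5, 5, 3), h(3, zero)))))).
Delete trivial equation zero =?= zero.
Delete trivial equation tup(3, 4, 4) =?= tup(3, 4, 4).
Decompose q/2: q(x2, 5) =?= q(h(q(tup(5, 5, 3), h(3, zero)), 3), 5),  app(4, v) =?= app(4, q(tup(q(tup(5, 5, 3), h(3, zero)), 3, q(tup(5, 5, 3), h(3, zero))), q(x2, q(tup(5, 5, 3), h(3, zero))))).
Decompose q/2: x2 =?= h(q(tup(5, 5, 3), h(3, zero)), 3),  5 =?= 5.
Bind x2 := h(q(tup(5, 5, 3), h(3, zero)), 3); substituting into the one remaining equation that mentions x2 gives: app(4, v) =?= app(4, q(tup(q(tup(5, 5, 3), h(3, zero)), 3, q(tup(5, 5, 3), h(3, zero))), q(h(q(tup(5, 5, 3), h(3, zero)), 3), q(tup(5, 5, 3), h(3, zero))))). Substituting into the earlier binding gives u := h(q(tup(5, 5, 3), h(3, zero)), 3).
Delete trivial equation 5 =?= 5.
Decompose app/2: 4 =?= 4,  v =?= q(tup(q(tup(5, 5, 3), h(3, zero)), 3, q(tup(5, 5, 3), h(3, zero))), q(h(q(tup(5, 5, 3), h(3, zero)), 3), q(tup(5, 5, 3), h(3, zero)))).
Delete trivial equation 4 =?= 4.
Bind v := q(tup(q(tup(5, 5, 3), h(3, zero)), 3, q(tup(5, 5, 3), h(3, zero))), q(h(q(tup(5, 5, 3), h(3, zero)), 3), q(tup(5, 5, 3), h(3, zero)))); substituting into the remaining equation gives: tup(zero, h(zero, q(tup(q(tup(5, 5, 3), h(3, zero)), 3, q(tup(5, 5, 3), h(3, zero))), q(h(q(tup(5, 5, 3), h(3, zero)), 3), q(tup(5, 5, 3), h(3, zero))))), zero) =?= tup(zero, y, zero).
Decompose tup/3: zero =?= zero,  h(zero, q(tup(q(tup(5, 5, 3), h(3, zero)), 3, q(tup(5, 5, 3), h(3, zero))), q(h(q(tup(5, 5, 3), h(3, zero)), 3), q(tup(5, 5, 3), h(3, zero))))) =?= y,  zero =?= zero.
Delete trivial equation zero =?= zero.
Bind y := h(zero, q(tup(q(tup(5, 5, 3), h(3, zero)), 3, q(tup(5, 5, 3), h(3, zero))), q(h(q(tup(5, 5, 3), h(3, zero)), 3), q(tup(5, 5, 3), h(3, zero))))); no other remaining equation mentions y.
Delete trivial equation zero =?= zero.
No equations remain and no clash or occurs-check failure arose, so a unifier exists.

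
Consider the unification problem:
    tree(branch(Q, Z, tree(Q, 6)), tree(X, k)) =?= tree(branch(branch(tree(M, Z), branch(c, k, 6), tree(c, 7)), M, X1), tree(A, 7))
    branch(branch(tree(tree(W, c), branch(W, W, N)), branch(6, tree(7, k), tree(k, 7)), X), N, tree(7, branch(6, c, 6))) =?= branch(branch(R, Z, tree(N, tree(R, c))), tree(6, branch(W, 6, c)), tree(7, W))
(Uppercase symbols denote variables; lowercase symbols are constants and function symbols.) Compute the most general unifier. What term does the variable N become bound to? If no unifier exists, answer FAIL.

Decompose tree/2: branch(Q, Z, tree(Q, 6)) =?= branch(branch(tree(M, Z), branch(c, k, 6), tree(c, 7)), M, X1),  tree(X, k) =?= tree(A, 7).
Decompose branch/3: Q =?= branch(tree(M, Z), branch(c, k, 6), tree(c, 7)),  Z =?= M,  tree(Q, 6) =?= X1.
Bind Q := branch(tree(M, Z), branch(c, k, 6), tree(c, 7)); substituting into the one remaining equation that mentions Q gives: tree(branch(tree(M, Z), branch(c, k, 6), tree(c, 7)), 6) =?= X1.
Bind Z := M; substituting into the 2 remaining equations that mention Z gives: tree(branch(tree(M, M), branch(c, k, 6), tree(c, 7)), 6) =?= X1,  branch(branch(tree(tree(W, c), branch(W, W, N)), branch(6, tree(7, k), tree(k, 7)), X), N, tree(7, branch(6, c, 6))) =?= branch(branch(R, M, tree(N, tree(R, c))), tree(6, branch(W, 6, c)), tree(7, W)). Substituting into the earlier binding gives Q := branch(tree(M, M), branch(c, k, 6), tree(c, 7)).
Bind X1 := tree(branch(tree(M, M), branch(c, k, 6), tree(c, 7)), 6); no other remaining equation mentions X1.
Decompose tree/2: X =?= A,  k =?= 7.
Bind X := A; substituting into the one remaining equation that mentions X gives: branch(branch(tree(tree(W, c), branch(W, W, N)), branch(6, tree(7, k), tree(k, 7)), A), N, tree(7, branch(6, c, 6))) =?= branch(branch(R, M, tree(N, tree(R, c))), tree(6, branch(W, 6, c)), tree(7, W)).
Clash: constants k and 7 differ; no unifier exists.

FAIL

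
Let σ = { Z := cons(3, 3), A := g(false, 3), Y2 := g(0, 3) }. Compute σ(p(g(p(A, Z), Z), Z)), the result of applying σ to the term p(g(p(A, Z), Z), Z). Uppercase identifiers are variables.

Replace each occurrence of Z with cons(3, 3).
Replace each occurrence of A with g(false, 3).
Result: p(g(p(g(false, 3), cons(3, 3)), cons(3, 3)), cons(3, 3)).

p(g(p(g(false, 3), cons(3, 3)), cons(3, 3)), cons(3, 3))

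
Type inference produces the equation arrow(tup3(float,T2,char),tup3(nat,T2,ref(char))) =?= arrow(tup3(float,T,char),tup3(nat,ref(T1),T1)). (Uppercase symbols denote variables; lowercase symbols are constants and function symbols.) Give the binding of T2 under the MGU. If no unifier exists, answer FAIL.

ref(ref(char))

Decompose arrow/2: tup3(float,T2,char) =?= tup3(float,T,char),  tup3(nat,T2,ref(char)) =?= tup3(nat,ref(T1),T1).
Decompose tup3/3: float =?= float,  T2 =?= T,  char =?= char.
Delete trivial equation float =?= float.
Bind T2 := T; substituting into the one remaining equation that mentions T2 gives: tup3(nat,T,ref(char)) =?= tup3(nat,ref(T1),T1).
Delete trivial equation char =?= char.
Decompose tup3/3: nat =?= nat,  T =?= ref(T1),  ref(char) =?= T1.
Delete trivial equation nat =?= nat.
Bind T := ref(T1); no other remaining equation mentions T. Substituting into the earlier binding gives T2 := ref(T1).
Bind T1 := ref(char). Substituting into the earlier bindings gives T2 := ref(ref(char)), T := ref(ref(char)).
MGU = { T2 -> ref(ref(char)), T -> ref(ref(char)), T1 -> ref(char) }, so T2 -> ref(ref(char)).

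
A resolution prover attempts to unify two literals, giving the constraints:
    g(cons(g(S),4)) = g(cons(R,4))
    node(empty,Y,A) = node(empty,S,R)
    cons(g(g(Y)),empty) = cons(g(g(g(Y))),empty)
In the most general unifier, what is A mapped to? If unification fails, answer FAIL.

FAIL

Decompose g/1: cons(g(S),4) = cons(R,4).
Decompose cons/2: g(S) = R,  4 = 4.
Bind R := g(S); substituting into the one remaining equation that mentions R gives: node(empty,Y,A) = node(empty,S,g(S)).
Delete trivial equation 4 = 4.
Decompose node/3: empty = empty,  Y = S,  A = g(S).
Delete trivial equation empty = empty.
Bind Y := S; substituting into the one remaining equation that mentions Y gives: cons(g(g(S)),empty) = cons(g(g(g(S))),empty).
Bind A := g(S); no other remaining equation mentions A.
Decompose cons/2: g(g(S)) = g(g(g(S))),  empty = empty.
Decompose g/1: g(S) = g(g(S)).
Decompose g/1: S = g(S).
Occurs check fails: S occurs in g(S); the equation S = g(S) has no finite solution.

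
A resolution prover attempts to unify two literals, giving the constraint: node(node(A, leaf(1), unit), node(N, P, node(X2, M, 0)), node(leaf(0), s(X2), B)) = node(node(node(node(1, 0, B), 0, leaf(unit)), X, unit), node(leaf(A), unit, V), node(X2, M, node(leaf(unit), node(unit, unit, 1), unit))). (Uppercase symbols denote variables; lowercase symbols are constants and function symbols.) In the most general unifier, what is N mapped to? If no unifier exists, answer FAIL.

leaf(node(node(1, 0, node(leaf(unit), node(unit, unit, 1), unit)), 0, leaf(unit)))

Decompose node/3: node(A, leaf(1), unit) = node(node(node(1, 0, B), 0, leaf(unit)), X, unit),  node(N, P, node(X2, M, 0)) = node(leaf(A), unit, V),  node(leaf(0), s(X2), B) = node(X2, M, node(leaf(unit), node(unit, unit, 1), unit)).
Decompose node/3: A = node(node(1, 0, B), 0, leaf(unit)),  leaf(1) = X,  unit = unit.
Bind A := node(node(1, 0, B), 0, leaf(unit)); substituting into the one remaining equation that mentions A gives: node(N, P, node(X2, M, 0)) = node(leaf(node(node(1, 0, B), 0, leaf(unit))), unit, V).
Bind X := leaf(1); no other remaining equation mentions X.
Delete trivial equation unit = unit.
Decompose node/3: N = leaf(node(node(1, 0, B), 0, leaf(unit))),  P = unit,  node(X2, M, 0) = V.
Bind N := leaf(node(node(1, 0, B), 0, leaf(unit))); no other remaining equation mentions N.
Bind P := unit; no other remaining equation mentions P.
Bind V := node(X2, M, 0); no other remaining equation mentions V.
Decompose node/3: leaf(0) = X2,  s(X2) = M,  B = node(leaf(unit), node(unit, unit, 1), unit).
Bind X2 := leaf(0); substituting into the one remaining equation that mentions X2 gives: s(leaf(0)) = M. Substituting into the earlier binding gives V := node(leaf(0), M, 0).
Bind M := s(leaf(0)); no other remaining equation mentions M. Substituting into the earlier binding gives V := node(leaf(0), s(leaf(0)), 0).
Bind B := node(leaf(unit), node(unit, unit, 1), unit). Substituting into the earlier bindings gives A := node(node(1, 0, node(leaf(unit), node(unit, unit, 1), unit)), 0, leaf(unit)), N := leaf(node(node(1, 0, node(leaf(unit), node(unit, unit, 1), unit)), 0, leaf(unit))).
MGU = { A ↦ node(node(1, 0, node(leaf(unit), node(unit, unit, 1), unit)), 0, leaf(unit)), X ↦ leaf(1), N ↦ leaf(node(node(1, 0, node(leaf(unit), node(unit, unit, 1), unit)), 0, leaf(unit))), P ↦ unit, V ↦ node(leaf(0), s(leaf(0)), 0), X2 ↦ leaf(0), M ↦ s(leaf(0)), B ↦ node(leaf(unit), node(unit, unit, 1), unit) }, so N ↦ leaf(node(node(1, 0, node(leaf(unit), node(unit, unit, 1), unit)), 0, leaf(unit))).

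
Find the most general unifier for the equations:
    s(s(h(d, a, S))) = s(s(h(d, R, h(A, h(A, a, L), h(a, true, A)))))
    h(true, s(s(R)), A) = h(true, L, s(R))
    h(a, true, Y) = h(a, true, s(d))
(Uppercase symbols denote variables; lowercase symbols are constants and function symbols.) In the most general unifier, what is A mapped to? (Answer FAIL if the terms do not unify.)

Decompose s/1: s(h(d, a, S)) = s(h(d, R, h(A, h(A, a, L), h(a, true, A)))).
Decompose s/1: h(d, a, S) = h(d, R, h(A, h(A, a, L), h(a, true, A))).
Decompose h/3: d = d,  a = R,  S = h(A, h(A, a, L), h(a, true, A)).
Delete trivial equation d = d.
Bind R := a; substituting into the one remaining equation that mentions R gives: h(true, s(s(a)), A) = h(true, L, s(a)).
Bind S := h(A, h(A, a, L), h(a, true, A)); no other remaining equation mentions S.
Decompose h/3: true = true,  s(s(a)) = L,  A = s(a).
Delete trivial equation true = true.
Bind L := s(s(a)); no other remaining equation mentions L. Substituting into the earlier binding gives S := h(A, h(A, a, s(s(a))), h(a, true, A)).
Bind A := s(a); no other remaining equation mentions A. Substituting into the earlier binding gives S := h(s(a), h(s(a), a, s(s(a))), h(a, true, s(a))).
Decompose h/3: a = a,  true = true,  Y = s(d).
Delete trivial equation a = a.
Delete trivial equation true = true.
Bind Y := s(d).
MGU = { R -> a, S -> h(s(a), h(s(a), a, s(s(a))), h(a, true, s(a))), L -> s(s(a)), A -> s(a), Y -> s(d) }, so A -> s(a).

s(a)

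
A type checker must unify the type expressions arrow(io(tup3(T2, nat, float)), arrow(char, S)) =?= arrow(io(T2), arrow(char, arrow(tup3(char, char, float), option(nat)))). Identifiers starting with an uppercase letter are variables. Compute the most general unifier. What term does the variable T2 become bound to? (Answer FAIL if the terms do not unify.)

Decompose arrow/2: io(tup3(T2, nat, float)) =?= io(T2),  arrow(char, S) =?= arrow(char, arrow(tup3(char, char, float), option(nat))).
Decompose io/1: tup3(T2, nat, float) =?= T2.
Occurs check fails: T2 occurs in tup3(T2, nat, float); the equation T2 =?= tup3(T2, nat, float) has no finite solution.

FAIL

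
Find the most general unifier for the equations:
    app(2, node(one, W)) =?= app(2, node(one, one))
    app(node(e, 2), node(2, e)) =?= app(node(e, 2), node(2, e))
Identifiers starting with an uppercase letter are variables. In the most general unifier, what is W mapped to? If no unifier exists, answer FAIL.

Decompose app/2: 2 =?= 2,  node(one, W) =?= node(one, one).
Delete trivial equation 2 =?= 2.
Decompose node/2: one =?= one,  W =?= one.
Delete trivial equation one =?= one.
Bind W := one; no other remaining equation mentions W.
Delete trivial equation app(node(e, 2), node(2, e)) =?= app(node(e, 2), node(2, e)).
MGU = { W ↦ one }, so W ↦ one.

one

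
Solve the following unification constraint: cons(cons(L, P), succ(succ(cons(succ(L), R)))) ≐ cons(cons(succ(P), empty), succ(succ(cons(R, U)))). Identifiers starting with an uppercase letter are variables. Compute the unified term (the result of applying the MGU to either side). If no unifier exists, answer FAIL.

Decompose cons/2: cons(L, P) ≐ cons(succ(P), empty),  succ(succ(cons(succ(L), R))) ≐ succ(succ(cons(R, U))).
Decompose cons/2: L ≐ succ(P),  P ≐ empty.
Bind L := succ(P); substituting into the one remaining equation that mentions L gives: succ(succ(cons(succ(succ(P)), R))) ≐ succ(succ(cons(R, U))).
Bind P := empty; substituting into the remaining equation gives: succ(succ(cons(succ(succ(empty)), R))) ≐ succ(succ(cons(R, U))). Substituting into the earlier binding gives L := succ(empty).
Decompose succ/1: succ(cons(succ(succ(empty)), R)) ≐ succ(cons(R, U)).
Decompose succ/1: cons(succ(succ(empty)), R) ≐ cons(R, U).
Decompose cons/2: succ(succ(empty)) ≐ R,  R ≐ U.
Bind R := succ(succ(empty)); substituting into the remaining equation gives: succ(succ(empty)) ≐ U.
Bind U := succ(succ(empty)).
Applying the MGU to either side gives cons(cons(succ(empty), empty), succ(succ(cons(succ(succ(empty)), succ(succ(empty)))))).

cons(cons(succ(empty), empty), succ(succ(cons(succ(succ(empty)), succ(succ(empty))))))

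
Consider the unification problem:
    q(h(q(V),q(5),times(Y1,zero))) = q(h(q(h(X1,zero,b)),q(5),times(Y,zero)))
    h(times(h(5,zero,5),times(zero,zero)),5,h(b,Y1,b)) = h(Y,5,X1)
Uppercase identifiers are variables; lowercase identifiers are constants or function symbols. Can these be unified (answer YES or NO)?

YES

Decompose q/1: h(q(V),q(5),times(Y1,zero)) = h(q(h(X1,zero,b)),q(5),times(Y,zero)).
Decompose h/3: q(V) = q(h(X1,zero,b)),  q(5) = q(5),  times(Y1,zero) = times(Y,zero).
Decompose q/1: V = h(X1,zero,b).
Bind V := h(X1,zero,b); no other remaining equation mentions V.
Delete trivial equation q(5) = q(5).
Decompose times/2: Y1 = Y,  zero = zero.
Bind Y1 := Y; substituting into the one remaining equation that mentions Y1 gives: h(times(h(5,zero,5),times(zero,zero)),5,h(b,Y,b)) = h(Y,5,X1).
Delete trivial equation zero = zero.
Decompose h/3: times(h(5,zero,5),times(zero,zero)) = Y,  5 = 5,  h(b,Y,b) = X1.
Bind Y := times(h(5,zero,5),times(zero,zero)); substituting into the one remaining equation that mentions Y gives: h(b,times(h(5,zero,5),times(zero,zero)),b) = X1. Substituting into the earlier binding gives Y1 := times(h(5,zero,5),times(zero,zero)).
Delete trivial equation 5 = 5.
Bind X1 := h(b,times(h(5,zero,5),times(zero,zero)),b). Substituting into the earlier binding gives V := h(h(b,times(h(5,zero,5),times(zero,zero)),b),zero,b).
No equations remain and no clash or occurs-check failure arose, so a unifier exists.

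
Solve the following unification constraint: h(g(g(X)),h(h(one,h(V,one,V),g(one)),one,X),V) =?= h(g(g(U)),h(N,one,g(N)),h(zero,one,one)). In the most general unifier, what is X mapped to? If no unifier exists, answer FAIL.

Decompose h/3: g(g(X)) =?= g(g(U)),  h(h(one,h(V,one,V),g(one)),one,X) =?= h(N,one,g(N)),  V =?= h(zero,one,one).
Decompose g/1: g(X) =?= g(U).
Decompose g/1: X =?= U.
Bind X := U; substituting into the one remaining equation that mentions X gives: h(h(one,h(V,one,V),g(one)),one,U) =?= h(N,one,g(N)).
Decompose h/3: h(one,h(V,one,V),g(one)) =?= N,  one =?= one,  U =?= g(N).
Bind N := h(one,h(V,one,V),g(one)); substituting into the one remaining equation that mentions N gives: U =?= g(h(one,h(V,one,V),g(one))).
Delete trivial equation one =?= one.
Bind U := g(h(one,h(V,one,V),g(one))); no other remaining equation mentions U. Substituting into the earlier binding gives X := g(h(one,h(V,one,V),g(one))).
Bind V := h(zero,one,one). Substituting into the earlier bindings gives X := g(h(one,h(h(zero,one,one),one,h(zero,one,one)),g(one))), N := h(one,h(h(zero,one,one),one,h(zero,one,one)),g(one)), U := g(h(one,h(h(zero,one,one),one,h(zero,one,one)),g(one))).
MGU = { X ↦ g(h(one,h(h(zero,one,one),one,h(zero,one,one)),g(one))), N ↦ h(one,h(h(zero,one,one),one,h(zero,one,one)),g(one)), U ↦ g(h(one,h(h(zero,one,one),one,h(zero,one,one)),g(one))), V ↦ h(zero,one,one) }, so X ↦ g(h(one,h(h(zero,one,one),one,h(zero,one,one)),g(one))).

g(h(one,h(h(zero,one,one),one,h(zero,one,one)),g(one)))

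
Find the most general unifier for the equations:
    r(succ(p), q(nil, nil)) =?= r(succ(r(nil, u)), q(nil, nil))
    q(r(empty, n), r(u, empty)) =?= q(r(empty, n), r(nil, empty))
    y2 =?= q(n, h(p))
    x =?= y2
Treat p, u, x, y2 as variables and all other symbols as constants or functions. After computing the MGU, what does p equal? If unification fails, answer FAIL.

Decompose r/2: succ(p) =?= succ(r(nil, u)),  q(nil, nil) =?= q(nil, nil).
Decompose succ/1: p =?= r(nil, u).
Bind p := r(nil, u); substituting into the one remaining equation that mentions p gives: y2 =?= q(n, h(r(nil, u))).
Delete trivial equation q(nil, nil) =?= q(nil, nil).
Decompose q/2: r(empty, n) =?= r(empty, n),  r(u, empty) =?= r(nil, empty).
Delete trivial equation r(empty, n) =?= r(empty, n).
Decompose r/2: u =?= nil,  empty =?= empty.
Bind u := nil; substituting into the one remaining equation that mentions u gives: y2 =?= q(n, h(r(nil, nil))). Substituting into the earlier binding gives p := r(nil, nil).
Delete trivial equation empty =?= empty.
Bind y2 := q(n, h(r(nil, nil))); substituting into the remaining equation gives: x =?= q(n, h(r(nil, nil))).
Bind x := q(n, h(r(nil, nil))).
MGU = { p := r(nil, nil), u := nil, y2 := q(n, h(r(nil, nil))), x := q(n, h(r(nil, nil))) }, so p := r(nil, nil).

r(nil, nil)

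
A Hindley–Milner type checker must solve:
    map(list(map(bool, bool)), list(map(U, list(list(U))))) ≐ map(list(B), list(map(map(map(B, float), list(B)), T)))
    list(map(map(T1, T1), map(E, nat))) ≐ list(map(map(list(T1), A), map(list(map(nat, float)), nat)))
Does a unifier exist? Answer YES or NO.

NO

Decompose map/2: list(map(bool, bool)) ≐ list(B),  list(map(U, list(list(U)))) ≐ list(map(map(map(B, float), list(B)), T)).
Decompose list/1: map(bool, bool) ≐ B.
Bind B := map(bool, bool); substituting into the one remaining equation that mentions B gives: list(map(U, list(list(U)))) ≐ list(map(map(map(map(bool, bool), float), list(map(bool, bool))), T)).
Decompose list/1: map(U, list(list(U))) ≐ map(map(map(map(bool, bool), float), list(map(bool, bool))), T).
Decompose map/2: U ≐ map(map(map(bool, bool), float), list(map(bool, bool))),  list(list(U)) ≐ T.
Bind U := map(map(map(bool, bool), float), list(map(bool, bool))); substituting into the one remaining equation that mentions U gives: list(list(map(map(map(bool, bool), float), list(map(bool, bool))))) ≐ T.
Bind T := list(list(map(map(map(bool, bool), float), list(map(bool, bool))))); no other remaining equation mentions T.
Decompose list/1: map(map(T1, T1), map(E, nat)) ≐ map(map(list(T1), A), map(list(map(nat, float)), nat)).
Decompose map/2: map(T1, T1) ≐ map(list(T1), A),  map(E, nat) ≐ map(list(map(nat, float)), nat).
Decompose map/2: T1 ≐ list(T1),  T1 ≐ A.
Occurs check fails: T1 occurs in list(T1); the equation T1 ≐ list(T1) has no finite solution.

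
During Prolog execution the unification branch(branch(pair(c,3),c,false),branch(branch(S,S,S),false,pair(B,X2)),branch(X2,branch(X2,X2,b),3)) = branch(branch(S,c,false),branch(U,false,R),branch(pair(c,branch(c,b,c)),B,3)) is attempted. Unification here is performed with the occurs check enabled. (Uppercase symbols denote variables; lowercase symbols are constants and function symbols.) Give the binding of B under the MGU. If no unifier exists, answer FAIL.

branch(pair(c,branch(c,b,c)),pair(c,branch(c,b,c)),b)

Decompose branch/3: branch(pair(c,3),c,false) = branch(S,c,false),  branch(branch(S,S,S),false,pair(B,X2)) = branch(U,false,R),  branch(X2,branch(X2,X2,b),3) = branch(pair(c,branch(c,b,c)),B,3).
Decompose branch/3: pair(c,3) = S,  c = c,  false = false.
Bind S := pair(c,3); substituting into the one remaining equation that mentions S gives: branch(branch(pair(c,3),pair(c,3),pair(c,3)),false,pair(B,X2)) = branch(U,false,R).
Delete trivial equation c = c.
Delete trivial equation false = false.
Decompose branch/3: branch(pair(c,3),pair(c,3),pair(c,3)) = U,  false = false,  pair(B,X2) = R.
Bind U := branch(pair(c,3),pair(c,3),pair(c,3)); no other remaining equation mentions U.
Delete trivial equation false = false.
Bind R := pair(B,X2); no other remaining equation mentions R.
Decompose branch/3: X2 = pair(c,branch(c,b,c)),  branch(X2,X2,b) = B,  3 = 3.
Bind X2 := pair(c,branch(c,b,c)); substituting into the one remaining equation that mentions X2 gives: branch(pair(c,branch(c,b,c)),pair(c,branch(c,b,c)),b) = B. Substituting into the earlier binding gives R := pair(B,pair(c,branch(c,b,c))).
Bind B := branch(pair(c,branch(c,b,c)),pair(c,branch(c,b,c)),b); no other remaining equation mentions B. Substituting into the earlier binding gives R := pair(branch(pair(c,branch(c,b,c)),pair(c,branch(c,b,c)),b),pair(c,branch(c,b,c))).
Delete trivial equation 3 = 3.
MGU = { S -> pair(c,3), U -> branch(pair(c,3),pair(c,3),pair(c,3)), R -> pair(branch(pair(c,branch(c,b,c)),pair(c,branch(c,b,c)),b),pair(c,branch(c,b,c))), X2 -> pair(c,branch(c,b,c)), B -> branch(pair(c,branch(c,b,c)),pair(c,branch(c,b,c)),b) }, so B -> branch(pair(c,branch(c,b,c)),pair(c,branch(c,b,c)),b).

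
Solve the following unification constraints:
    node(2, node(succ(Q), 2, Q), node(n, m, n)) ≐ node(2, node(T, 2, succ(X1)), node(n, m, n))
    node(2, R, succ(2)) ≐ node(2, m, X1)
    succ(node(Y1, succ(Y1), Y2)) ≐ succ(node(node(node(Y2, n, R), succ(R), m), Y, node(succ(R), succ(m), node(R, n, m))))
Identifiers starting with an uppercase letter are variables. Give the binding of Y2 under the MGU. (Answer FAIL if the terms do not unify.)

node(succ(m), succ(m), node(m, n, m))

Decompose node/3: 2 ≐ 2,  node(succ(Q), 2, Q) ≐ node(T, 2, succ(X1)),  node(n, m, n) ≐ node(n, m, n).
Delete trivial equation 2 ≐ 2.
Decompose node/3: succ(Q) ≐ T,  2 ≐ 2,  Q ≐ succ(X1).
Bind T := succ(Q); no other remaining equation mentions T.
Delete trivial equation 2 ≐ 2.
Bind Q := succ(X1); no other remaining equation mentions Q. Substituting into the earlier binding gives T := succ(succ(X1)).
Delete trivial equation node(n, m, n) ≐ node(n, m, n).
Decompose node/3: 2 ≐ 2,  R ≐ m,  succ(2) ≐ X1.
Delete trivial equation 2 ≐ 2.
Bind R := m; substituting into the one remaining equation that mentions R gives: succ(node(Y1, succ(Y1), Y2)) ≐ succ(node(node(node(Y2, n, m), succ(m), m), Y, node(succ(m), succ(m), node(m, n, m)))).
Bind X1 := succ(2); no other remaining equation mentions X1. Substituting into the earlier bindings gives T := succ(succ(succ(2))), Q := succ(succ(2)).
Decompose succ/1: node(Y1, succ(Y1), Y2) ≐ node(node(node(Y2, n, m), succ(m), m), Y, node(succ(m), succ(m), node(m, n, m))).
Decompose node/3: Y1 ≐ node(node(Y2, n, m), succ(m), m),  succ(Y1) ≐ Y,  Y2 ≐ node(succ(m), succ(m), node(m, n, m)).
Bind Y1 := node(node(Y2, n, m), succ(m), m); substituting into the one remaining equation that mentions Y1 gives: succ(node(node(Y2, n, m), succ(m), m)) ≐ Y.
Bind Y := succ(node(node(Y2, n, m), succ(m), m)); no other remaining equation mentions Y.
Bind Y2 := node(succ(m), succ(m), node(m, n, m)). Substituting into the earlier bindings gives Y1 := node(node(node(succ(m), succ(m), node(m, n, m)), n, m), succ(m), m), Y := succ(node(node(node(succ(m), succ(m), node(m, n, m)), n, m), succ(m), m)).
MGU = { T ↦ succ(succ(succ(2))), Q ↦ succ(succ(2)), R ↦ m, X1 ↦ succ(2), Y1 ↦ node(node(node(succ(m), succ(m), node(m, n, m)), n, m), succ(m), m), Y ↦ succ(node(node(node(succ(m), succ(m), node(m, n, m)), n, m), succ(m), m)), Y2 ↦ node(succ(m), succ(m), node(m, n, m)) }, so Y2 ↦ node(succ(m), succ(m), node(m, n, m)).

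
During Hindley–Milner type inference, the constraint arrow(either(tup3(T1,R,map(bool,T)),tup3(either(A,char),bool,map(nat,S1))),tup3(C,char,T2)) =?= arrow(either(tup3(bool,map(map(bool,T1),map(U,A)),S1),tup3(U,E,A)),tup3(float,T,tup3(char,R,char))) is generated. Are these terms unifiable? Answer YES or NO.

Decompose arrow/2: either(tup3(T1,R,map(bool,T)),tup3(either(A,char),bool,map(nat,S1))) =?= either(tup3(bool,map(map(bool,T1),map(U,A)),S1),tup3(U,E,A)),  tup3(C,char,T2) =?= tup3(float,T,tup3(char,R,char)).
Decompose either/2: tup3(T1,R,map(bool,T)) =?= tup3(bool,map(map(bool,T1),map(U,A)),S1),  tup3(either(A,char),bool,map(nat,S1)) =?= tup3(U,E,A).
Decompose tup3/3: T1 =?= bool,  R =?= map(map(bool,T1),map(U,A)),  map(bool,T) =?= S1.
Bind T1 := bool; substituting into the one remaining equation that mentions T1 gives: R =?= map(map(bool,bool),map(U,A)).
Bind R := map(map(bool,bool),map(U,A)); substituting into the one remaining equation that mentions R gives: tup3(C,char,T2) =?= tup3(float,T,tup3(char,map(map(bool,bool),map(U,A)),char)).
Bind S1 := map(bool,T); substituting into the one remaining equation that mentions S1 gives: tup3(either(A,char),bool,map(nat,map(bool,T))) =?= tup3(U,E,A).
Decompose tup3/3: either(A,char) =?= U,  bool =?= E,  map(nat,map(bool,T)) =?= A.
Bind U := either(A,char); substituting into the one remaining equation that mentions U gives: tup3(C,char,T2) =?= tup3(float,T,tup3(char,map(map(bool,bool),map(either(A,char),A)),char)). Substituting into the earlier binding gives R := map(map(bool,bool),map(either(A,char),A)).
Bind E := bool; no other remaining equation mentions E.
Bind A := map(nat,map(bool,T)); substituting into the remaining equation gives: tup3(C,char,T2) =?= tup3(float,T,tup3(char,map(map(bool,bool),map(either(map(nat,map(bool,T)),char),map(nat,map(bool,T)))),char)). Substituting into the earlier bindings gives R := map(map(bool,bool),map(either(map(nat,map(bool,T)),char),map(nat,map(bool,T)))), U := either(map(nat,map(bool,T)),char).
Decompose tup3/3: C =?= float,  char =?= T,  T2 =?= tup3(char,map(map(bool,bool),map(either(map(nat,map(bool,T)),char),map(nat,map(bool,T)))),char).
Bind C := float; no other remaining equation mentions C.
Bind T := char; substituting into the remaining equation gives: T2 =?= tup3(char,map(map(bool,bool),map(either(map(nat,map(bool,char)),char),map(nat,map(bool,char)))),char). Substituting into the earlier bindings gives R := map(map(bool,bool),map(either(map(nat,map(bool,char)),char),map(nat,map(bool,char)))), S1 := map(bool,char), U := either(map(nat,map(bool,char)),char), A := map(nat,map(bool,char)).
Bind T2 := tup3(char,map(map(bool,bool),map(either(map(nat,map(bool,char)),char),map(nat,map(bool,char)))),char).
No equations remain and no clash or occurs-check failure arose, so a unifier exists.

YES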